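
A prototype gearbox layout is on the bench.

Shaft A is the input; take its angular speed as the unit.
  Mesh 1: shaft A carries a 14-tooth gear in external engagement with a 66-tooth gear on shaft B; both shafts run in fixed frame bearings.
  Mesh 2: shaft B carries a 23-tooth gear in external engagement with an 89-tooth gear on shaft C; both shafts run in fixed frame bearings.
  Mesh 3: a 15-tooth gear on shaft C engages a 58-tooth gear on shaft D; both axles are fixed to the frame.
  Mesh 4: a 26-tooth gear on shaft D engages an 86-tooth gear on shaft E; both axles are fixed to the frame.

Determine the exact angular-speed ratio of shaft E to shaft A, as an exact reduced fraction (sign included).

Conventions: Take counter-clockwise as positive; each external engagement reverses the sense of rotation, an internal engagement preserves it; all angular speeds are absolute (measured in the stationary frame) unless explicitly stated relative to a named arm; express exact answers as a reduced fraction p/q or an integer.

class = fixed-axis compound train [4 meshes; 4 ratios multiply, 4 sense flips]
mesh 1 [14T→66T]: running ratio 7/33, sense −
mesh 2 [23T→89T]: running ratio 161/2937, sense +
mesh 3 [15T→58T]: running ratio 805/56782, sense −
mesh 4 [26T→86T]: running ratio 10465/2441626, sense +
ω_out/ω_in = 10465/2441626

10465/2441626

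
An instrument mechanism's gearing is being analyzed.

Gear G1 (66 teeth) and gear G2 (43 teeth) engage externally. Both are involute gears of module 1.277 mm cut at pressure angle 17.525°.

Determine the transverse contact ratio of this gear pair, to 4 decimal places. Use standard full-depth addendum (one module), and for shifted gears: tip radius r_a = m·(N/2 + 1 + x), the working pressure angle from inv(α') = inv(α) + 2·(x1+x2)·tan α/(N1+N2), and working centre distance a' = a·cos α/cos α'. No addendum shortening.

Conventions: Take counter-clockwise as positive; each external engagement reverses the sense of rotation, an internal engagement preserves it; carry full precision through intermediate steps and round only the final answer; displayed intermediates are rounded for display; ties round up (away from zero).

recognized (one external pair, fixed centres): single-mesh tooth geometry, m = 1.277, N1 = 66, N2 = 43
base radii: r_b1 = 40.185053, r_b2 = 26.181171
tip radii: r_a1 = 43.418000, r_a2 = 28.732500
no profile shift: α' = α, a' = a
action lengths: √(r_a1²−r_b1²) = 16.440324, √(r_a2²−r_b2²) = 11.836505
base pitch p_b = π·m·cos α = 3.825608
CR = (16.440324 + 11.836505 − 69.596500·sin 17.52500°)/3.825608 = 1.913368
contact ratio ≈ 1.9134

1.9134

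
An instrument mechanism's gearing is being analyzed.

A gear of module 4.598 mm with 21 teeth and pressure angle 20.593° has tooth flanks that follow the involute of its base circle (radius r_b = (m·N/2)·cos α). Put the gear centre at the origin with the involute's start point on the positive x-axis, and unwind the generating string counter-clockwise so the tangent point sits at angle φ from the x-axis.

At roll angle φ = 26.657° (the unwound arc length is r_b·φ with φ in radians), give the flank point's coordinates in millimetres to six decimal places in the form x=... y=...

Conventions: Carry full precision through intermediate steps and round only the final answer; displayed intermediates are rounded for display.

single-mesh involute tooth geometry (21T wheel at module 4.598)
pitch radius r_p = m·N/2 = 4.598·21/2 = 48.279000
base radius r_b = r_p·cos α = 48.279000·cos 20.593° = 45.194093
roll angle φ = 26.657° = 0.46525242 rad
x = r_b·(cos φ + φ·sin φ) = 49.823916
y = r_b·(sin φ − φ·cos φ) = 1.484555

x=49.823916 y=1.484555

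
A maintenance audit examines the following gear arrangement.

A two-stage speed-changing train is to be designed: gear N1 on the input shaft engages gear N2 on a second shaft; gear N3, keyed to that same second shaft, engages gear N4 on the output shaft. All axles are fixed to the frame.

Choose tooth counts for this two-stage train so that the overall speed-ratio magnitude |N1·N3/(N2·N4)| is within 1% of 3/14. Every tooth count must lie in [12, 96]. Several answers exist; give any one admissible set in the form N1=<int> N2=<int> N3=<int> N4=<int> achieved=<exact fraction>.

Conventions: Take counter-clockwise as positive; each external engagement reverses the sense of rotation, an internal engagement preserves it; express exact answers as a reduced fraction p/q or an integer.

N1=12 N2=14 N3=12 N4=48 achieved=3/14

class = fixed-axis compound train [2-stage, 3/14 wanted]
target = 3/14 in lowest terms: an exact hit needs N1·N3 = k·3 and N2·N4 = k·14 for one integer k, every count in [12, 96]; additionally prefer no 1:1 stage (N1 ≠ N2, N3 ≠ N4)
k = 1…47: no 1:1-free in-range split of k·3 and k·14 into factor pairs; take k = 48
k = 48: N1·N3 = 144 = 12·12, N2·N4 = 672 = 14·48
achieved = 12·12/(14·48) = 3/14; |achieved − target| = 0 ≤ 3/1400 ✓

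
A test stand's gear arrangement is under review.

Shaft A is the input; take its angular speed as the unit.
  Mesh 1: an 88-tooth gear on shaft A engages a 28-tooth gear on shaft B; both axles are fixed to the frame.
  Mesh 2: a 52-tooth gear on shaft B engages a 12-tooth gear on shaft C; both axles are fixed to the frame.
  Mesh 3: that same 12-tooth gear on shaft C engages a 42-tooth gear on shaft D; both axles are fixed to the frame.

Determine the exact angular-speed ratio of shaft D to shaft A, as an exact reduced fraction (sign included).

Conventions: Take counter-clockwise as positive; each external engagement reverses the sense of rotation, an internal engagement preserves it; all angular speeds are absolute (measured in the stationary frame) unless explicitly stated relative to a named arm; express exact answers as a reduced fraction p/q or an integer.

-572/147

class = fixed-axis compound train [3 meshes; 3 ratios multiply, 3 sense flips]
mesh 1 [88T→28T]: running ratio 22/7, sense −
mesh 2 [52T→12T]: running ratio 286/21, sense +
mesh 3 [12T→42T]: running ratio 572/147, sense −
ω_out/ω_in = -572/147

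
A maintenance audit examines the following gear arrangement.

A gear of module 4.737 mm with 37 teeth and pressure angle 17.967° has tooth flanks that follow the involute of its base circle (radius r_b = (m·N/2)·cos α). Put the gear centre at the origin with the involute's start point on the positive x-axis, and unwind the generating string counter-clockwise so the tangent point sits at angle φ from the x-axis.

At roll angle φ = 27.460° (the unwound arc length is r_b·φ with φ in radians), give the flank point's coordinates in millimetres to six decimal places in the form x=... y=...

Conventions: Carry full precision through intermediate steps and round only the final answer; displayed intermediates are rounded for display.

x=92.392037 y=2.989279

single-mesh involute tooth geometry (37T wheel at module 4.737)
pitch radius r_p = m·N/2 = 4.737·37/2 = 87.634500
base radius r_b = r_p·cos α = 87.634500·cos 17.967° = 83.360946
roll angle φ = 27.460° = 0.47926741 rad
x = r_b·(cos φ + φ·sin φ) = 92.392037
y = r_b·(sin φ − φ·cos φ) = 2.989279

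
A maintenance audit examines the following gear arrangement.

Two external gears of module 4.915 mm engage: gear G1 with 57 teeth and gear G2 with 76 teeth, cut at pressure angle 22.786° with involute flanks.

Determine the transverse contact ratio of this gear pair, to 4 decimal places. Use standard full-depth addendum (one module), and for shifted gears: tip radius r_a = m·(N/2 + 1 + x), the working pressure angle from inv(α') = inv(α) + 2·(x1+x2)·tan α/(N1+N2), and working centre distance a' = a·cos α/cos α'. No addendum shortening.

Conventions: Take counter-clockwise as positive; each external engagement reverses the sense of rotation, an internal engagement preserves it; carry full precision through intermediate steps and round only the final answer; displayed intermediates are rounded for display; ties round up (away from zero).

single-mesh involute tooth geometry (57T engaging 76T at module 4.915)
base radii: r_b1 = 129.145545, r_b2 = 172.194061
tip radii: r_a1 = 144.992500, r_a2 = 191.685000
no profile shift: α' = α, a' = a
action lengths: √(r_a1²−r_b1²) = 65.910949, √(r_a2²−r_b2²) = 84.216060
base pitch p_b = π·m·cos α = 14.235884
CR = (65.910949 + 84.216060 − 326.847500·sin 22.78600°)/14.235884 = 1.653718
contact ratio ≈ 1.6537

1.6537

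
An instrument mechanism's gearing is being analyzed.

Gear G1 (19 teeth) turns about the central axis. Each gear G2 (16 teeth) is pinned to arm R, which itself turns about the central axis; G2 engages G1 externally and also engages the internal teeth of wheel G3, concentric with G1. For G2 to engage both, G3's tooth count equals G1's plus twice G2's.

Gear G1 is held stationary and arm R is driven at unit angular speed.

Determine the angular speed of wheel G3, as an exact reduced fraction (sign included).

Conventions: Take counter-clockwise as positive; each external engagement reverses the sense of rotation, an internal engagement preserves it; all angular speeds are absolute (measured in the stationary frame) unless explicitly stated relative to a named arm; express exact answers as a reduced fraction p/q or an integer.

70/51

planetary set (19T centre, 16T on arm, 51T internal) — Willis relation
ring teeth: 19 + 2·16 = 51
19(ω_sun−ω_arm) = −51(ω_ring−ω_arm),  ω_sun = 0, ω_arm = 1
ω_ring = 1 − (19/51)(0−1) = 70/51
exact speed ratio = 70/51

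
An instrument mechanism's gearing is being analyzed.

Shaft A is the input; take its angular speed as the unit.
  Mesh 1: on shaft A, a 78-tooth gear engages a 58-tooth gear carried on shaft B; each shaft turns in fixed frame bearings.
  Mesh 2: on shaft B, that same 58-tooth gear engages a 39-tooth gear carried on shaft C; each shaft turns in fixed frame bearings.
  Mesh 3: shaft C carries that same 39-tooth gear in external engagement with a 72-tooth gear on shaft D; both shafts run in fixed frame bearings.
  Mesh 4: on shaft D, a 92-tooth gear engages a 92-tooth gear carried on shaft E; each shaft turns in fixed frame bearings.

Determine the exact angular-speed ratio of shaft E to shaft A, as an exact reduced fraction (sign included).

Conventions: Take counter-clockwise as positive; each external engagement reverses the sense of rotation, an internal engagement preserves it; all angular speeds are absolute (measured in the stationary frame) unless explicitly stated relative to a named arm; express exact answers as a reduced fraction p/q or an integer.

13/12

class = fixed-axis compound train [4 meshes; 4 ratios multiply, 4 sense flips]
mesh 1 [78T→58T]: running ratio 39/29, sense −
mesh 2 [58T→39T]: running ratio 2, sense +
mesh 3 [39T→72T]: running ratio 13/12, sense −
mesh 4 [92T→92T]: running ratio 13/12, sense +
ω_out/ω_in = 13/12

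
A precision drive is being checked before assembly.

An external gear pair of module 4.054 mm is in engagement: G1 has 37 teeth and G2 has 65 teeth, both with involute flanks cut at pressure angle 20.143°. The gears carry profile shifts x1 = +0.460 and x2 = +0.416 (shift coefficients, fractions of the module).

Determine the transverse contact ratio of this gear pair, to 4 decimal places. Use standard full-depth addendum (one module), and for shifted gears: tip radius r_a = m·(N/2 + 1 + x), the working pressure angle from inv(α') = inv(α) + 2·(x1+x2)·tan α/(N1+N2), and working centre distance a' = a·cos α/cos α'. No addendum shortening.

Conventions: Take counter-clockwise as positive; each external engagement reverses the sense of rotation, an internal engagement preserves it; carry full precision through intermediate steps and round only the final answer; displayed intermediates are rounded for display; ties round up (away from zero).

1.6288

single-mesh involute tooth geometry (37T engaging 65T at module 4.054)
base radii: r_b1 = 70.411767, r_b2 = 123.696347
tip radii: r_a1 = 80.917840, r_a2 = 137.495464
inv(α') = inv(20.143°) + 2·(+0.460+0.416)·tan α/(37+65) = 0.02153791  ⇒  α' = 22.50782°
a' = a·cos α / cos α' = 206.7540·cos 20.143°/cos 22.50782° = 210.112990
action lengths: √(r_a1²−r_b1²) = 39.873299, √(r_a2²−r_b2²) = 60.035126
base pitch p_b = π·m·cos α = 11.957032
CR = (39.873299 + 60.035126 − 210.112990·sin 22.50782°)/11.957032 = 1.628763
contact ratio ≈ 1.6288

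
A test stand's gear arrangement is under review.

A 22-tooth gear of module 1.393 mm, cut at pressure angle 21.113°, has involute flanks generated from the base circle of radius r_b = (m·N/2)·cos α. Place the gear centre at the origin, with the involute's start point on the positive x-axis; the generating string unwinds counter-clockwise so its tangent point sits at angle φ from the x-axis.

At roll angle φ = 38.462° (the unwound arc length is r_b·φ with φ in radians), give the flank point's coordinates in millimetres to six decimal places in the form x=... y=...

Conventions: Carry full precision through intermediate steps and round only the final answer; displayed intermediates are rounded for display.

class = single-mesh tooth geometry [base-circle involute, m = 1.393, 22T]
pitch radius r_p = m·N/2 = 1.393·22/2 = 15.323000
base radius r_b = r_p·cos α = 15.323000·cos 21.113° = 14.294395
roll angle φ = 38.462° = 0.67128854 rad
x = r_b·(cos φ + φ·sin φ) = 17.161268
y = r_b·(sin φ − φ·cos φ) = 1.377444

x=17.161268 y=1.377444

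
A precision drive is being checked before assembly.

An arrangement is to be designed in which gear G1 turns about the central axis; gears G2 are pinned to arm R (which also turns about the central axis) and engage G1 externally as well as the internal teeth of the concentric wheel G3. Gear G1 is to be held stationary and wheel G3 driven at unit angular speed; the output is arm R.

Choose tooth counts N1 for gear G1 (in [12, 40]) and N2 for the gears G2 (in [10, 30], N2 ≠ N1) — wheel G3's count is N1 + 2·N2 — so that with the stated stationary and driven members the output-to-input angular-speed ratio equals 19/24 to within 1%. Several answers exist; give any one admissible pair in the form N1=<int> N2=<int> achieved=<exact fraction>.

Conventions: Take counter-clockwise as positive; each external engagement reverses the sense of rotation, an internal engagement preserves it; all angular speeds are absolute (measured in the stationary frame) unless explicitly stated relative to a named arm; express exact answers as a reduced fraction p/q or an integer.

class = planetary set [ratio 19/24 wanted; Willis about the carrier]
Willis with ω_sun = 0: ω_arm/ω_ring = N3/(N1+N3); set equal to 19/24  ⇒  N3/N1 = (19/24)/(1 − 19/24) = 19/5
N3 = N1 + 2·N2  ⇒  N2/N1 = (N3/N1 − 1)/2 = (19/5 − 1)/2 = 7/5
smallest multiple with N1 ≥ 12 and N2 ≥ 10: k = 3  ⇒  N1 = 3·5 = 15, N2 = 3·7 = 21 (N1 ≤ 40, N2 ≤ 30, N2 ≠ N1 ✓), N3 = 15 + 2·21 = 57
check: N3/(N1+N3) with N1 = 15, N3 = 57 gives 19/24; |achieved − target| = 0 ≤ 19/2400 ✓

N1=15 N2=21 achieved=19/24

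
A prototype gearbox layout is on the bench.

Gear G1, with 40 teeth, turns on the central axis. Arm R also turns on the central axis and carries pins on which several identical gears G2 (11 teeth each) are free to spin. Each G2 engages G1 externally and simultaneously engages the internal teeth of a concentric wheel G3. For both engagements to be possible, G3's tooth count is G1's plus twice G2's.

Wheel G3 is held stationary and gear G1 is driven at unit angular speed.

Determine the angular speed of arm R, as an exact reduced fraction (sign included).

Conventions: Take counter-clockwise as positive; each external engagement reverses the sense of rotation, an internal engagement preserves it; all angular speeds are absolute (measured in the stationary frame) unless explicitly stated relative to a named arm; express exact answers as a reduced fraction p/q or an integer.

20/51

class = planetary set [G3 = 40+2·11 = 62; Willis about the carrier]
ring teeth: 40 + 2·11 = 62
40(ω_sun−ω_arm) = −62(ω_ring−ω_arm),  ω_ring = 0, ω_sun = 1
40(1−ω_arm) = −62(0−ω_arm)  ⇒  102·ω_arm = 40  ⇒  ω_arm = 20/51
exact speed ratio = 20/51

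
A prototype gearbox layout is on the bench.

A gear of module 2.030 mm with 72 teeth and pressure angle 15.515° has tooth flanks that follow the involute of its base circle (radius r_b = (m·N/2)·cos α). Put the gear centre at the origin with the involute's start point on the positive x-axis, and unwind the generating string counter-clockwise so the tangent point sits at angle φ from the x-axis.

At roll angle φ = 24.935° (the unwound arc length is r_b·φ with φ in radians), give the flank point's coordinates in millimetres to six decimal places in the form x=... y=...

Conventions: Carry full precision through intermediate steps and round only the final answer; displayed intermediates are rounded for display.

topology: single-mesh involute geometry — m = 2.030, N = 72
pitch radius r_p = m·N/2 = 2.030·72/2 = 73.080000
base radius r_b = r_p·cos α = 73.080000·cos 15.515° = 70.416998
roll angle φ = 24.935° = 0.43519785 rad
x = r_b·(cos φ + φ·sin φ) = 76.772951
y = r_b·(sin φ − φ·cos φ) = 1.898317

x=76.772951 y=1.898317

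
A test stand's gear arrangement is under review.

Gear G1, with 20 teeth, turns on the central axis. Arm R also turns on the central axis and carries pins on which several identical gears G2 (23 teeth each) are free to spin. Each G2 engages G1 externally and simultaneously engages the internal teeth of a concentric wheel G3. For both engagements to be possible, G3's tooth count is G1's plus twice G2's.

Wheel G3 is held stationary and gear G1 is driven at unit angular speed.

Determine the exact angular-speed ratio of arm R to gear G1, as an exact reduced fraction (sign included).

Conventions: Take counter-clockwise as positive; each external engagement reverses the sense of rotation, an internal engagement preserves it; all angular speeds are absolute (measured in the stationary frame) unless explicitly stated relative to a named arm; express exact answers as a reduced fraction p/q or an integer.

planetary set (20T centre, 23T on arm, 66T internal) — Willis relation
ring teeth: 20 + 2·23 = 66
20(ω_sun−ω_arm) = −66(ω_ring−ω_arm),  ω_ring = 0, ω_sun = 1
20(1−ω_arm) = −66(0−ω_arm)  ⇒  86·ω_arm = 20  ⇒  ω_arm = 10/43
ω_out/ω_in = 10/43

10/43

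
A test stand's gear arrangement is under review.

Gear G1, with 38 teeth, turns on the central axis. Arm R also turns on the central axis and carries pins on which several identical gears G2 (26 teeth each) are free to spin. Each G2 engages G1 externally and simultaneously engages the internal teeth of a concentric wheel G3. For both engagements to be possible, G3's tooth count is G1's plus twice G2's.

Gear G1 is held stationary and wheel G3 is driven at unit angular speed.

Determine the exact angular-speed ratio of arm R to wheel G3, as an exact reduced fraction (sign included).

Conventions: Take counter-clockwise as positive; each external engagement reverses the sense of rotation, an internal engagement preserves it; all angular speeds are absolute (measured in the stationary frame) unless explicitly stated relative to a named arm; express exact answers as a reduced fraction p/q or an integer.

topology: planetary set — G1 38T / G2 26T / G3 90T, arm = carrier (Willis)
ring teeth: 38 + 2·26 = 90
38(ω_sun−ω_arm) = −90(ω_ring−ω_arm),  ω_sun = 0, ω_ring = 1
38(0−ω_arm) = −90(1−ω_arm)  ⇒  128·ω_arm = 90  ⇒  ω_arm = 45/64
ω_out/ω_in = 45/64

45/64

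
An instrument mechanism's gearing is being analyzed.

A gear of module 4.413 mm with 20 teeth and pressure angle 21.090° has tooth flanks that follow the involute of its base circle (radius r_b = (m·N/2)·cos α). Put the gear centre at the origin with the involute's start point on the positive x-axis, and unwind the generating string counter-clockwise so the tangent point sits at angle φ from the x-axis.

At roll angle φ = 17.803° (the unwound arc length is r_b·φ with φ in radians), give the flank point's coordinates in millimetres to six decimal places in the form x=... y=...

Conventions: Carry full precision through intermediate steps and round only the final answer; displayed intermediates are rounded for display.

topology: single-mesh involute geometry — m = 4.413, N = 20
pitch radius r_p = m·N/2 = 4.413·20/2 = 44.130000
base radius r_b = r_p·cos α = 44.130000·cos 21.090° = 41.174012
roll angle φ = 17.803° = 0.31072097 rad
x = r_b·(cos φ + φ·sin φ) = 43.113918
y = r_b·(sin φ − φ·cos φ) = 0.407770

x=43.113918 y=0.407770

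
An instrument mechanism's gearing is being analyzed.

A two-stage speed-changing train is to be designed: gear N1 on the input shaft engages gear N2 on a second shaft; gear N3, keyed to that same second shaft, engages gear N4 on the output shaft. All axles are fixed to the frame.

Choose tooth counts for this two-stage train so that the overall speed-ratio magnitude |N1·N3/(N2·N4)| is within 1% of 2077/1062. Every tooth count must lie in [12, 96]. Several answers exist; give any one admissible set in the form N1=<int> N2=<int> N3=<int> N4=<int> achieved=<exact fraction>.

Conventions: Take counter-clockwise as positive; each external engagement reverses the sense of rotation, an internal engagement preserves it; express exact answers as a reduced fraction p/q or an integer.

N1=31 N2=18 N3=67 N4=59 achieved=2077/1062

2-stage fixed-axis compound train for ratio 2077/1062
target = 2077/1062 in lowest terms: an exact hit needs N1·N3 = k·2077 and N2·N4 = k·1062 for one integer k, every count in [12, 96]; additionally prefer no 1:1 stage (N1 ≠ N2, N3 ≠ N4)
k = 1: N1·N3 = 2077 = 31·67, N2·N4 = 1062 = 18·59
achieved = 31·67/(18·59) = 2077/1062; |achieved − target| = 0 ≤ 2077/106200 ✓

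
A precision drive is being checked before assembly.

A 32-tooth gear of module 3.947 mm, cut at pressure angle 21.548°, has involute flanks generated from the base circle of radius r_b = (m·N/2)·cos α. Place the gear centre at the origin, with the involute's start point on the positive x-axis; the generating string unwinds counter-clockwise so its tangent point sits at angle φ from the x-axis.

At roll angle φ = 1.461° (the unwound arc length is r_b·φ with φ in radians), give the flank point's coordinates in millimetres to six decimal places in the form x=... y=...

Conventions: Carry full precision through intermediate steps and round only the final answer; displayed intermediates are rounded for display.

x=58.757413 y=0.000325

single-mesh involute tooth geometry (32T wheel at module 3.947)
pitch radius r_p = m·N/2 = 3.947·32/2 = 63.152000
base radius r_b = r_p·cos α = 63.152000·cos 21.548° = 58.738319
roll angle φ = 1.461° = 0.02549926 rad
x = r_b·(cos φ + φ·sin φ) = 58.757413
y = r_b·(sin φ − φ·cos φ) = 0.000325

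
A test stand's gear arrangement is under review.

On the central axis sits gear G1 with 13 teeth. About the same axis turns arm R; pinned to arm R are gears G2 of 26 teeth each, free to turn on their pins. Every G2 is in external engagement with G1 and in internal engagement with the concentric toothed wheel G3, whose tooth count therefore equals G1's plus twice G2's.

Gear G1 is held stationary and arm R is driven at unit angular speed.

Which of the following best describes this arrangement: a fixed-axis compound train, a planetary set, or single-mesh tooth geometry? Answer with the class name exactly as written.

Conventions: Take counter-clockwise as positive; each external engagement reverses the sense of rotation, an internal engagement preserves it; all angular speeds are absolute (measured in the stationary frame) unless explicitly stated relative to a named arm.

planetary set

class = planetary set [G3 = 13+2·26 = 65; Willis about the carrier]
classification: planetary set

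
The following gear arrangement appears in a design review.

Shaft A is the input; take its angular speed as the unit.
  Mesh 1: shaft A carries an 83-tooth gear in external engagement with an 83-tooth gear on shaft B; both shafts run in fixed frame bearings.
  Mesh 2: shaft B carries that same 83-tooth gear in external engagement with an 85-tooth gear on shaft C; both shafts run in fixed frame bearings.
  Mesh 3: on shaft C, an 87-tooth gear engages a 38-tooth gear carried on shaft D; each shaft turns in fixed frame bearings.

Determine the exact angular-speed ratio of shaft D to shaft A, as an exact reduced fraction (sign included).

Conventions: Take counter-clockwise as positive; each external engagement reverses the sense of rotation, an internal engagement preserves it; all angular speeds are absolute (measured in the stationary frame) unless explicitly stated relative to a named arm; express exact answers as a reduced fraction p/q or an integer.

-7221/3230

class = fixed-axis compound train [3 meshes; 3 ratios multiply, 3 sense flips]
mesh 1 [83T→83T]: running ratio 1, sense −
mesh 2 [83T→85T]: running ratio 83/85, sense +
mesh 3 [87T→38T]: running ratio 7221/3230, sense −
ω_out/ω_in = -7221/3230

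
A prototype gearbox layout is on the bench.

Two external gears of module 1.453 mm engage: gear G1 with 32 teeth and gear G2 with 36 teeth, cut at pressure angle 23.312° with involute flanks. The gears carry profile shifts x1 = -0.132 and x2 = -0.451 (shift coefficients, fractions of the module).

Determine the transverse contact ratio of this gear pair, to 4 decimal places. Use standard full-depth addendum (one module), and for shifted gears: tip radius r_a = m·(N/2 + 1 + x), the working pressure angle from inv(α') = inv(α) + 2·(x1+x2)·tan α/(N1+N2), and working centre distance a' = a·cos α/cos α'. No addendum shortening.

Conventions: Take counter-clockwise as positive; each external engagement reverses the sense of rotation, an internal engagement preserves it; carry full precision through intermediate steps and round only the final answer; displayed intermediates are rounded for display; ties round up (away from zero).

1.6921

class = single-mesh tooth geometry [involute pair 32T × 36T, m = 1.453]
base radii: r_b1 = 21.350115, r_b2 = 24.018879
tip radii: r_a1 = 24.509204, r_a2 = 26.951697
inv(α') = inv(23.312°) + 2·(-0.132-0.451)·tan α/(32+36) = 0.01665624  ⇒  α' = 20.72840°
a' = a·cos α / cos α' = 49.4020·cos 23.312°/cos 20.72840° = 48.509049
action lengths: √(r_a1²−r_b1²) = 12.036348, √(r_a2²−r_b2²) = 12.226504
base pitch p_b = π·m·cos α = 4.192085
CR = (12.036348 + 12.226504 − 48.509049·sin 20.72840°)/4.192085 = 1.692149
contact ratio ≈ 1.6921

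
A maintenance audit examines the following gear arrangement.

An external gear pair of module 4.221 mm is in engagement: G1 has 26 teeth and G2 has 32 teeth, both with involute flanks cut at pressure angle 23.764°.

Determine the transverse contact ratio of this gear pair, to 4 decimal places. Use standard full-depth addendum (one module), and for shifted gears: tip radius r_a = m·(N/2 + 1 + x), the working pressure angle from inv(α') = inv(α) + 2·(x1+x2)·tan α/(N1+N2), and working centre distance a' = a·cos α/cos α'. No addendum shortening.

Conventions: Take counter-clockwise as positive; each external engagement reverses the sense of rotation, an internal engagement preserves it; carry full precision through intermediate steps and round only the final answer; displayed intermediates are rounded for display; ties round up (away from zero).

1.5052

single-mesh involute tooth geometry (26T engaging 32T at module 4.221)
base radii: r_b1 = 50.220485, r_b2 = 61.809828
tip radii: r_a1 = 59.094000, r_a2 = 71.757000
no profile shift: α' = α, a' = a
action lengths: √(r_a1²−r_b1²) = 31.144882, √(r_a2²−r_b2²) = 36.450133
base pitch p_b = π·m·cos α = 12.136331
CR = (31.144882 + 36.450133 − 122.409000·sin 23.76400°)/12.136331 = 1.505218
contact ratio ≈ 1.5052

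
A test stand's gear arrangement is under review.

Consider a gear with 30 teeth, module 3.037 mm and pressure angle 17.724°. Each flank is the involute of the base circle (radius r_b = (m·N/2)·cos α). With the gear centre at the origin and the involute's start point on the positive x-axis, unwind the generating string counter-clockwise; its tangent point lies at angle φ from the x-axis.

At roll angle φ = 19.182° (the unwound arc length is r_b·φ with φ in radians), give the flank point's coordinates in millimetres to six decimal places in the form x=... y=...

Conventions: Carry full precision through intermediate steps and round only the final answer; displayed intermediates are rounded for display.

single-mesh involute tooth geometry (30T wheel at module 3.037)
pitch radius r_p = m·N/2 = 3.037·30/2 = 45.555000
base radius r_b = r_p·cos α = 45.555000·cos 17.724° = 43.392688
roll angle φ = 19.182° = 0.33478906 rad
x = r_b·(cos φ + φ·sin φ) = 45.756777
y = r_b·(sin φ − φ·cos φ) = 0.536702

x=45.756777 y=0.536702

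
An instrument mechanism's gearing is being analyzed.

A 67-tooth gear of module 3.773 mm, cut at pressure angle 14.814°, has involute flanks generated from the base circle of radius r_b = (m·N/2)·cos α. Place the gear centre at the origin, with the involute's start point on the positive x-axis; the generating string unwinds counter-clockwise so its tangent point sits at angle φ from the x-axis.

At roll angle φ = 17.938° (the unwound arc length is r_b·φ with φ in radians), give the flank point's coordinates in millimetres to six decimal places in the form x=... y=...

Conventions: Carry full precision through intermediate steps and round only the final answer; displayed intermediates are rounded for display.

topology: single-mesh involute geometry — m = 3.773, N = 67
pitch radius r_p = m·N/2 = 3.773·67/2 = 126.395500
base radius r_b = r_p·cos α = 126.395500·cos 14.814° = 122.194233
roll angle φ = 17.938° = 0.31307716 rad
x = r_b·(cos φ + φ·sin φ) = 128.036859
y = r_b·(sin φ − φ·cos φ) = 1.237715

x=128.036859 y=1.237715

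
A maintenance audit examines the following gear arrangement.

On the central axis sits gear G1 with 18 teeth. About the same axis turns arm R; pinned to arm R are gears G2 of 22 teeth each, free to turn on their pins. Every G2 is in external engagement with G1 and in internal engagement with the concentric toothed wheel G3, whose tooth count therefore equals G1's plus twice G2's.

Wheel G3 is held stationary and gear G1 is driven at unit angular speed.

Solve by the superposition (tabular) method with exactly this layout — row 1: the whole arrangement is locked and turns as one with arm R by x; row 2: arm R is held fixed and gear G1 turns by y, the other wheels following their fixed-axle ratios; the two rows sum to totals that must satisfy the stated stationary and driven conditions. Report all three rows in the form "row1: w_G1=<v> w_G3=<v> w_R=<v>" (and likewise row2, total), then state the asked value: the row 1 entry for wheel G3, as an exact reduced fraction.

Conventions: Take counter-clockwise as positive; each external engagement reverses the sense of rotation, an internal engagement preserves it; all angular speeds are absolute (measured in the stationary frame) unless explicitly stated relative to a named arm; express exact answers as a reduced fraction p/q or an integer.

row1: w_G1=9/40 w_G3=9/40 w_R=9/40
row2: w_G1=31/40 w_G3=-9/40 w_R=0
total: w_G1=1 w_G3=0 w_R=9/40
asked value: 9/40

topology: planetary set — G1 18T / G2 22T / G3 62T, arm = carrier (Willis)
superposition row 1 [locked train]: every member turns x
superposition row 2 [arm held]: sun y, ring −(18/62)·y, arm 0
boundary: total ω_ring = x − (18/62)·y = 0 and total ω_sun = x + y = 1  ⇒  y = 31/40, x = 9/40
row 2 ring = −(18/62)·31/40 = -9/40
totals (row 1 + row 2): sun 9/40 + 31/40 = 1, ring 9/40 + (-9/40) = 0, arm 9/40 + 0 = 9/40
asked cell (row1, ring) = 9/40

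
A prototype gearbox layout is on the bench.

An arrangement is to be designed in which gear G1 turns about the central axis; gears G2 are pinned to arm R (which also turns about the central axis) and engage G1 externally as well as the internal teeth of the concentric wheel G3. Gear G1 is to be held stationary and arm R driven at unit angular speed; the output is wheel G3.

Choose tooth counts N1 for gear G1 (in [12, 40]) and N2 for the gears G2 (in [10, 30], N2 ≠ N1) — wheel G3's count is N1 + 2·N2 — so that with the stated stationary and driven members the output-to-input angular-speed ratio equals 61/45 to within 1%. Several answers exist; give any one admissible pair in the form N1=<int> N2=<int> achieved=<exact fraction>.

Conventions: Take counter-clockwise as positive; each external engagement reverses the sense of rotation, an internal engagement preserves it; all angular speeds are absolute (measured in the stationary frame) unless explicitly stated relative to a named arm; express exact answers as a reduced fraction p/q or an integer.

class = planetary set [ratio 61/45 wanted; Willis about the carrier]
Willis with ω_sun = 0: ω_ring/ω_arm = (N1+N3)/N3; set equal to 61/45  ⇒  N3/N1 = 1/(61/45 − 1) = 45/16
N3 = N1 + 2·N2  ⇒  N2/N1 = (N3/N1 − 1)/2 = (45/16 − 1)/2 = 29/32
smallest multiple with N1 ≥ 12 and N2 ≥ 10: k = 1  ⇒  N1 = 1·32 = 32, N2 = 1·29 = 29 (N1 ≤ 40, N2 ≤ 30, N2 ≠ N1 ✓), N3 = 32 + 2·29 = 90
check: (N1+N3)/N3 with N1 = 32, N3 = 90 gives 61/45; |achieved − target| = 0 ≤ 61/4500 ✓

N1=32 N2=29 achieved=61/45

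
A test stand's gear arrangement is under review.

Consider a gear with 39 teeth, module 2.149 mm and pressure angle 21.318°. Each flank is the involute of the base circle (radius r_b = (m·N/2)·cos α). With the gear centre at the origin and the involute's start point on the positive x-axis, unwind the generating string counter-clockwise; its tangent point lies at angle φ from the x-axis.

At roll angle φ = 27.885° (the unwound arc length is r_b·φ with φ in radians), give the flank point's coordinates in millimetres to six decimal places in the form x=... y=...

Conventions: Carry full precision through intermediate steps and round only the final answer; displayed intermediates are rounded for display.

x=43.391350 y=1.464842

recognized (one wheel, involute flank): single-mesh tooth geometry, m = 2.149, N = 39
pitch radius r_p = m·N/2 = 2.149·39/2 = 41.905500
base radius r_b = r_p·cos α = 41.905500·cos 21.318° = 39.038203
roll angle φ = 27.885° = 0.48668506 rad
x = r_b·(cos φ + φ·sin φ) = 43.391350
y = r_b·(sin φ − φ·cos φ) = 1.464842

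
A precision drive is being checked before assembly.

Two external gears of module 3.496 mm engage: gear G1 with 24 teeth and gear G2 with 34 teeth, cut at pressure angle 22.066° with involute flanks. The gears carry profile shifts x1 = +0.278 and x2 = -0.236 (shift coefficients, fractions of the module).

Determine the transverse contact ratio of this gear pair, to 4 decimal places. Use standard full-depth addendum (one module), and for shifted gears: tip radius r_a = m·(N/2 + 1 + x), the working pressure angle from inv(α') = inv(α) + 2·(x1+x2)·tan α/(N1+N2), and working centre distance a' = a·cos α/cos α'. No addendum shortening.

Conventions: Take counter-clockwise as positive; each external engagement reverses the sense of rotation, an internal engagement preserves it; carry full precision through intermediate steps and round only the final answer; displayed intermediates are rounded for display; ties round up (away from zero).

1.5304

recognized (one external pair, fixed centres): single-mesh tooth geometry, m = 3.496, N1 = 24, N2 = 34
base radii: r_b1 = 38.879088, r_b2 = 55.078708
tip radii: r_a1 = 46.419888, r_a2 = 62.102944
inv(α') = inv(22.066°) + 2·(+0.278-0.236)·tan α/(24+34) = 0.02082953  ⇒  α' = 22.26864°
a' = a·cos α / cos α' = 101.3840·cos 22.066°/cos 22.26864° = 101.530193
action lengths: √(r_a1²−r_b1²) = 25.361831, √(r_a2²−r_b2²) = 28.689920
base pitch p_b = π·m·cos α = 10.178522
CR = (25.361831 + 28.689920 − 101.530193·sin 22.26864°)/10.178522 = 1.530372
contact ratio ≈ 1.5304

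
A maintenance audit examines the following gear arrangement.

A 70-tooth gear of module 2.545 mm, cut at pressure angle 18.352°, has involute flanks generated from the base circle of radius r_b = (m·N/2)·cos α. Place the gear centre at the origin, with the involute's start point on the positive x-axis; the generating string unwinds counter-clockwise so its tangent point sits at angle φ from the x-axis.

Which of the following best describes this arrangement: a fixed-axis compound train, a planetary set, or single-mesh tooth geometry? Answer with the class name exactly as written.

single-mesh tooth geometry

topology: single-mesh involute geometry — m = 2.545, N = 70
classification: single-mesh tooth geometry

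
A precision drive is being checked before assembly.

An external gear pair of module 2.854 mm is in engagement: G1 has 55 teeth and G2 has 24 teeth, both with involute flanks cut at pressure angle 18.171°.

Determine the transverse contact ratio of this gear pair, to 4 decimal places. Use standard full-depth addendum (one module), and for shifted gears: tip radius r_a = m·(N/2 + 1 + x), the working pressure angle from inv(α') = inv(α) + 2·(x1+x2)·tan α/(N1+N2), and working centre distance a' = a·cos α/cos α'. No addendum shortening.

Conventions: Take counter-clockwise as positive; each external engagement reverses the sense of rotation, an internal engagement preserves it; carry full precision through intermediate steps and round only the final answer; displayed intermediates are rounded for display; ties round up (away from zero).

topology: single-mesh involute geometry — m = 2.854, 55T/24T pair
base radii: r_b1 = 74.570954, r_b2 = 32.540053
tip radii: r_a1 = 81.339000, r_a2 = 37.102000
no profile shift: α' = α, a' = a
action lengths: √(r_a1²−r_b1²) = 32.483930, √(r_a2²−r_b2²) = 17.824235
base pitch p_b = π·m·cos α = 8.518966
CR = (32.483930 + 17.824235 − 112.733000·sin 18.17100°)/8.518966 = 1.778610
contact ratio ≈ 1.7786

1.7786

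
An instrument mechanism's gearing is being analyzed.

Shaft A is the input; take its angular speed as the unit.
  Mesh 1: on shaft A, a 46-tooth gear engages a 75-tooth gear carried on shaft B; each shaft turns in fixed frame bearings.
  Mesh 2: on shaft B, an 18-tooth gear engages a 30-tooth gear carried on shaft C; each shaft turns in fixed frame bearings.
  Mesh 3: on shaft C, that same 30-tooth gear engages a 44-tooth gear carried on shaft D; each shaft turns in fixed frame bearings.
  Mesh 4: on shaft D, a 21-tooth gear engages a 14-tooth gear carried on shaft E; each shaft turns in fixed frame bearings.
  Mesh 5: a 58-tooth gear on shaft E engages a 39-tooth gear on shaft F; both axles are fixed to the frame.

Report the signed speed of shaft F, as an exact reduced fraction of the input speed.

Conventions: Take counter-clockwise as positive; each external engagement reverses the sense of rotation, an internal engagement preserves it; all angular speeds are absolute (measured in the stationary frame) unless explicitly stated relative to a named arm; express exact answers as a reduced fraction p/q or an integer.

5-mesh fixed-axis compound train (all bearings frame-fixed)
mesh 1 [46T→75T]: |ω|/ω_in = 1×46/75 = 46/75, sense flips to −
mesh 2 [18T→30T]: |ω|/ω_in = (46/75)×18/30 = 46/125, sense flips to +
mesh 3 [30T→44T]: |ω|/ω_in = (46/125)×30/44 = 69/275, sense flips to −
mesh 4 [21T→14T]: |ω|/ω_in = (69/275)×21/14 = 207/550, sense flips to +
mesh 5 [58T→39T]: |ω|/ω_in = (207/550)×58/39 = 2001/3575, sense flips to −
signed output speed (× input speed) = -2001/3575

-2001/3575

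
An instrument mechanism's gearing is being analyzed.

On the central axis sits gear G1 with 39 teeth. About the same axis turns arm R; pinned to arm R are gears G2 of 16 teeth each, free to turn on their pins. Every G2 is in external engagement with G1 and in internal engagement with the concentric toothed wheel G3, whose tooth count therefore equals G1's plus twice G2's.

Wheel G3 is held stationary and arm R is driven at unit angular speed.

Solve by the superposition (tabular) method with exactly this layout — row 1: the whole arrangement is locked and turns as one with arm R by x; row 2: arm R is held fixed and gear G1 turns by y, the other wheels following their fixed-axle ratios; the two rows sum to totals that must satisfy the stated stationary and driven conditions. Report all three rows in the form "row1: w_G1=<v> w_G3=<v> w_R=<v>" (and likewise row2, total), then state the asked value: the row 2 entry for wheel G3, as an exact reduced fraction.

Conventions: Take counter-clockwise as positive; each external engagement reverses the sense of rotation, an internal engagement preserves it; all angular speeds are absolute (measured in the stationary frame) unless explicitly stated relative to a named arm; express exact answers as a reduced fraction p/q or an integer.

row1: w_G1=1 w_G3=1 w_R=1
row2: w_G1=71/39 w_G3=-1 w_R=0
total: w_G1=110/39 w_G3=0 w_R=1
asked value: -1

class = planetary set [G3 = 39+2·16 = 71; Willis about the carrier]
superposition row 1 [locked train]: every member turns x
row 2 — arm fixed, fixed-axis ratios: sun y, ring −(39/71)·y, arm 0
boundary: total ω_ring = x − (39/71)·y = 0 and total ω_arm = x = 1  ⇒  y = 71/39, x = 1
row 2 ring = −(39/71)·71/39 = -1
totals (row 1 + row 2): sun 1 + 71/39 = 110/39, ring 1 + (-1) = 0, arm 1 + 0 = 1
asked cell (row2, ring) = -1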